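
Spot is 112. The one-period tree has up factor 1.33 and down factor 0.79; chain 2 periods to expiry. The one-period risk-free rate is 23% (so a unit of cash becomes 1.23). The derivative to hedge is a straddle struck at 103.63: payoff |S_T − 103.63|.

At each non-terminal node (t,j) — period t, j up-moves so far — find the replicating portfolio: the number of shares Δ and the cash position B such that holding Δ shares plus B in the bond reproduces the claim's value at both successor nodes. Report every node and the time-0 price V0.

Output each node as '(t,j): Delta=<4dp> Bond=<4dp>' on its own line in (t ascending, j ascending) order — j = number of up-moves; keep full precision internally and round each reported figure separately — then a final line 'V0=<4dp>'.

(0,0): Delta=0.8321 Bond=-48.1595
(1,0): Delta=-0.4119 Bond=50.8337
(1,1): Delta=1.0000 Bond=-84.2520
V0=45.0316

No-arbitrage ⇒ martingale measure with p* = (R−d)/(u−d) = 0.8148.
Payoff layer (t=2): V(2,0)=33.7308, V(2,1)=14.0484, V(2,2)=94.4868
  t=1,j=0: stock 88.4800 → up 117.6784 (V=14.0484), down 69.8992 (V=33.7308). Price 14.3848; hedge Δ=-0.4119, bond B=50.8337.
  t=1,j=1: stock 148.9600 → up 198.1168 (V=94.4868), down 117.6784 (V=14.0484). Price 64.7080; hedge Δ=1.0000, bond B=-84.2520.
  t=0,j=0: stock 112.0000 → up 148.9600 (V=64.7080), down 88.4800 (V=14.3848). Price 45.0316; hedge Δ=0.8321, bond B=-48.1595.
Root portfolio cost Δ·112+B reproduces V0=45.0316.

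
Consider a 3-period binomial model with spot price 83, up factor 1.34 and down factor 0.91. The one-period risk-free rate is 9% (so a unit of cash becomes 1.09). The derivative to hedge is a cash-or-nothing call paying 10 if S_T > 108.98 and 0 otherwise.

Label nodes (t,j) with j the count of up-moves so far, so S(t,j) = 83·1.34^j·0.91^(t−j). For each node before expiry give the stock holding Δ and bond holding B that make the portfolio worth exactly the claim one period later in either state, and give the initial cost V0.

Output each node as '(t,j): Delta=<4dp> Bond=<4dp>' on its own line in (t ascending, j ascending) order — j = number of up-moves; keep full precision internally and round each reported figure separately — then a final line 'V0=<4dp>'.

(0,0): Delta=0.1148 Bond=-6.6012
(1,0): Delta=0.1182 Bond=-7.4563
(1,1): Delta=0.1115 Bond=-6.8327
(2,0): Delta=0.0000 Bond=0.0000
(2,1): Delta=0.2298 Bond=-19.4154
(2,2): Delta=0.0000 Bond=9.1743
V0=2.9265

No-arbitrage ⇒ martingale measure with p* = (R−d)/(u−d) = 0.4186.
Terminal payoffs: V(3,0)=0.0000, V(3,1)=0.0000, V(3,2)=10.0000, V(3,3)=10.0000
Node (2,0) S=68.7323: V=(p*·0.0000+(1−p*)·0.0000)/1.09=0.0000; Δ=(0.0000−0.0000)/(92.1013−62.5464)=0.0000; B=V−Δ·S=0.0000
Node (2,1) S=101.2102: V=(p*·10.0000+(1−p*)·0.0000)/1.09=3.8404; Δ=(10.0000−0.0000)/(135.6217−92.1013)=0.2298; B=V−Δ·S=-19.4154
Node (2,2) S=149.0348: V=(p*·10.0000+(1−p*)·10.0000)/1.09=9.1743; Δ=(10.0000−10.0000)/(199.7066−135.6217)=0.0000; B=V−Δ·S=9.1743
Node (1,0) S=75.5300: V=(p*·3.8404+(1−p*)·0.0000)/1.09=1.4749; Δ=(3.8404−0.0000)/(101.2102−68.7323)=0.1182; B=V−Δ·S=-7.4563
Node (1,1) S=111.2200: V=(p*·9.1743+(1−p*)·3.8404)/1.09=5.5717; Δ=(9.1743−3.8404)/(149.0348−101.2102)=0.1115; B=V−Δ·S=-6.8327
Node (0,0) S=83.0000: V=(p*·5.5717+(1−p*)·1.4749)/1.09=2.9265; Δ=(5.5717−1.4749)/(111.2200−75.5300)=0.1148; B=V−Δ·S=-6.6012
Self-financing check: at every node Δ·S+B equals the discounted successor values.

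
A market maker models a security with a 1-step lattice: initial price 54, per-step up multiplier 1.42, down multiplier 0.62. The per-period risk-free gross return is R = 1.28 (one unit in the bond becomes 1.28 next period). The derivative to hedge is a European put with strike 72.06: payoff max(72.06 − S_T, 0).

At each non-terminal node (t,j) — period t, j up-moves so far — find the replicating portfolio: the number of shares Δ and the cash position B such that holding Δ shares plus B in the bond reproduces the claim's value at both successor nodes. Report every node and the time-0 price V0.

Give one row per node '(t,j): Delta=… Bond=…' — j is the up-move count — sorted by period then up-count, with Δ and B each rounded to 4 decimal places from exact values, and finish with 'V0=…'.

The replicating-portfolio and risk-neutral prices coincide; use p* = (1.28−0.62)/(1.42−0.62) = 0.8250 for the latter.
Terminal values V(1,·): V(1,0)=38.5800, V(1,1)=0.0000
Node (0,0) S=54.0000: V=(p*·0.0000+(1−p*)·38.5800)/1.28=5.2746; Δ=(0.0000−38.5800)/(76.6800−33.4800)=-0.8931; B=V−Δ·S=53.4996
Each (Δ,B) replicates both successor values, so the strategy is self-financing and V0 is arbitrage-free.

(0,0): Delta=-0.8931 Bond=53.4996
V0=5.2746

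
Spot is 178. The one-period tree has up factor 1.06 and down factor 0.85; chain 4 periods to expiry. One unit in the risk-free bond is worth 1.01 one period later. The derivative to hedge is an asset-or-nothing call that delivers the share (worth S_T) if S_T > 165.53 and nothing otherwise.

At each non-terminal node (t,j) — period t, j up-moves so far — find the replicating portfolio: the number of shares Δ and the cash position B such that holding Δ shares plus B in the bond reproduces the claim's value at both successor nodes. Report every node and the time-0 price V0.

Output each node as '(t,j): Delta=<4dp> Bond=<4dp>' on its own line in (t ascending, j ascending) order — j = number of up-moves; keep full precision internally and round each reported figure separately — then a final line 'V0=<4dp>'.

(0,0): Delta=2.4514 Bond=-290.6324
(1,0): Delta=3.2274 Bond=-410.9542
(1,1): Delta=2.2569 Bond=-256.8464
(2,0): Delta=0.0000 Bond=0.0000
(2,1): Delta=4.0362 Bond=-544.7711
(2,2): Delta=1.8111 Bond=-170.2410
(3,0): Delta=0.0000 Bond=0.0000
(3,1): Delta=0.0000 Bond=0.0000
(3,2): Delta=5.0476 Bond=-722.1622
(3,3): Delta=1.0000 Bond=0.0000
V0=145.7144

No-arbitrage ⇒ martingale measure with p* = (R−d)/(u−d) = 0.7619.
Terminal values V(4,·): V(4,0)=0.0000, V(4,1)=0.0000, V(4,2)=0.0000, V(4,3)=180.2007, V(4,4)=224.7209
Node (3,0) S=109.3142: V=(p*·0.0000+(1−p*)·0.0000)/1.01=0.0000; Δ=(0.0000−0.0000)/(115.8731−92.9171)=0.0000; B=V−Δ·S=0.0000
Node (3,1) S=136.3213: V=(p*·0.0000+(1−p*)·0.0000)/1.01=0.0000; Δ=(0.0000−0.0000)/(144.5006−115.8731)=0.0000; B=V−Δ·S=0.0000
Node (3,2) S=170.0007: V=(p*·180.2007+(1−p*)·0.0000)/1.01=135.9364; Δ=(180.2007−0.0000)/(180.2007−144.5006)=5.0476; B=V−Δ·S=-722.1622
Node (3,3) S=212.0008: V=(p*·224.7209+(1−p*)·180.2007)/1.01=212.0008; Δ=(224.7209−180.2007)/(224.7209−180.2007)=1.0000; B=V−Δ·S=0.0000
Node (2,0) S=128.6050: V=(p*·0.0000+(1−p*)·0.0000)/1.01=0.0000; Δ=(0.0000−0.0000)/(136.3213−109.3142)=0.0000; B=V−Δ·S=0.0000
Node (2,1) S=160.3780: V=(p*·135.9364+(1−p*)·0.0000)/1.01=102.5452; Δ=(135.9364−0.0000)/(170.0007−136.3213)=4.0362; B=V−Δ·S=-544.7711
Node (2,2) S=200.0008: V=(p*·212.0008+(1−p*)·135.9364)/1.01=191.9706; Δ=(212.0008−135.9364)/(212.0008−170.0007)=1.8111; B=V−Δ·S=-170.2410
Node (1,0) S=151.3000: V=(p*·102.5452+(1−p*)·0.0000)/1.01=77.3561; Δ=(102.5452−0.0000)/(160.3780−128.6050)=3.2274; B=V−Δ·S=-410.9542
Node (1,1) S=188.6800: V=(p*·191.9706+(1−p*)·102.5452)/1.01=168.9889; Δ=(191.9706−102.5452)/(200.0008−160.3780)=2.2569; B=V−Δ·S=-256.8464
Node (0,0) S=178.0000: V=(p*·168.9889+(1−p*)·77.3561)/1.01=145.7144; Δ=(168.9889−77.3561)/(188.6800−151.3000)=2.4514; B=V−Δ·S=-290.6324
Self-financing check: at every node Δ·S+B equals the discounted successor values.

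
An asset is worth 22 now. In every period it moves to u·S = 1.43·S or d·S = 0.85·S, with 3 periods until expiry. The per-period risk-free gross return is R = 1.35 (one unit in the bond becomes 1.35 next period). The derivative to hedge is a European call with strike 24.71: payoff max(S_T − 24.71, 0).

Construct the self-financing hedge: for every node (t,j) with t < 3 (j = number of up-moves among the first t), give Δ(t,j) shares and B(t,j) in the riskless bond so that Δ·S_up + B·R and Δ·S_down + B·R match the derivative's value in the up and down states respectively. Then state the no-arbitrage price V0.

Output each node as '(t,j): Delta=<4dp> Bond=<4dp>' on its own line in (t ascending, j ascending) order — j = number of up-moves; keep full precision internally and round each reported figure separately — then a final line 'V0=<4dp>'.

(0,0): Delta=0.9722 Bond=-9.3802
(1,0): Delta=0.7966 Bond=-9.3789
(1,1): Delta=0.9889 Bond=-13.1888
(2,0): Delta=0.0000 Bond=0.0000
(2,1): Delta=0.8723 Bond=-14.6873
(2,2): Delta=1.0000 Bond=-18.3037
V0=12.0084

The replicating-portfolio and risk-neutral prices coincide; use p* = (1.35−0.85)/(1.43−0.85) = 0.8621 for the latter.
At expiry t=3: V(3,0)=0.0000, V(3,1)=0.0000, V(3,2)=13.5296, V(3,3)=39.6226
  t=2,j=0: stock 15.8950 → up 22.7298 (V=0.0000), down 13.5107 (V=0.0000). Price 0.0000; hedge Δ=0.0000, bond B=0.0000.
  t=2,j=1: stock 26.7410 → up 38.2396 (V=13.5296), down 22.7298 (V=0.0000). Price 8.6396; hedge Δ=0.8723, bond B=-14.6873.
  t=2,j=2: stock 44.9878 → up 64.3326 (V=39.6226), down 38.2396 (V=13.5296). Price 26.6841; hedge Δ=1.0000, bond B=-18.3037.
  t=1,j=0: stock 18.7000 → up 26.7410 (V=8.6396), down 15.8950 (V=0.0000). Price 5.5170; hedge Δ=0.7966, bond B=-9.3789.
  t=1,j=1: stock 31.4600 → up 44.9878 (V=26.6841), down 26.7410 (V=8.6396). Price 17.9224; hedge Δ=0.9889, bond B=-13.1888.
  t=0,j=0: stock 22.0000 → up 31.4600 (V=17.9224), down 18.7000 (V=5.5170). Price 12.0084; hedge Δ=0.9722, bond B=-9.3802.
Each (Δ,B) replicates both successor values, so the strategy is self-financing and V0 is arbitrage-free.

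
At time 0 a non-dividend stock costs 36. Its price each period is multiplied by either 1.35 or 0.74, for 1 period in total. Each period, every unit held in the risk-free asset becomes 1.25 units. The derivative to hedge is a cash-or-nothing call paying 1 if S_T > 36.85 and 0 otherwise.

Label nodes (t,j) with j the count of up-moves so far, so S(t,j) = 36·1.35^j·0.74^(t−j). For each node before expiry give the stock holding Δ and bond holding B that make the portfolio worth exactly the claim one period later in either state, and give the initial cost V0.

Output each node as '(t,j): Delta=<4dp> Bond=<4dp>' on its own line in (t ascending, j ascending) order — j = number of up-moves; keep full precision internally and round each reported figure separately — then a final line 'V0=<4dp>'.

Risk-neutral probability p* = (R−d)/(u−d) = (1.25−0.74)/(1.35−0.74) = 0.8361.
Terminal payoffs: V(1,0)=0.0000, V(1,1)=1.0000
  t=0,j=0: stock 36.0000 → up 48.6000 (V=1.0000), down 26.6400 (V=0.0000). Price 0.6689; hedge Δ=0.0455, bond B=-0.9705.
The time-0 hedge costs 0.6689, which is the no-arbitrage price.

(0,0): Delta=0.0455 Bond=-0.9705
V0=0.6689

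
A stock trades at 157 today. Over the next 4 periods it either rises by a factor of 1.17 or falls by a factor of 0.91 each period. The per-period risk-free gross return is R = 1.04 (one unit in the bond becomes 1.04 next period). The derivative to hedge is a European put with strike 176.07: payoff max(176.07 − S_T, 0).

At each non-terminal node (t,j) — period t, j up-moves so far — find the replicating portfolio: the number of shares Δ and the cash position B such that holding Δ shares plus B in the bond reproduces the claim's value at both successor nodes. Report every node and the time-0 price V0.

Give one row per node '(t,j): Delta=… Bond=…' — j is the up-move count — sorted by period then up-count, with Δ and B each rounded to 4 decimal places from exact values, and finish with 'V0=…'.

The replicating-portfolio and risk-neutral prices coincide; use p* = (1.04−0.91)/(1.17−0.91) = 0.5000 for the latter.
Terminal payoffs: V(4,0)=68.4073, V(4,1)=37.6465, V(4,2)=0.0000, V(4,3)=0.0000, V(4,4)=0.0000
  t=3,j=0: stock 118.3106 → up 138.4235 (V=37.6465), down 107.6627 (V=68.4073). Price 50.9874; hedge Δ=-1.0000, bond B=169.2981.
  t=3,j=1: stock 152.1137 → up 177.9730 (V=0.0000), down 138.4235 (V=37.6465). Price 18.0993; hedge Δ=-0.9519, bond B=162.8937.
  t=3,j=2: stock 195.5747 → up 228.8224 (V=0.0000), down 177.9730 (V=0.0000). Price 0.0000; hedge Δ=0.0000, bond B=0.0000.
  t=3,j=3: stock 251.4532 → up 294.2003 (V=0.0000), down 228.8224 (V=0.0000). Price 0.0000; hedge Δ=0.0000, bond B=0.0000.
  t=2,j=0: stock 130.0117 → up 152.1137 (V=18.0993), down 118.3106 (V=50.9874). Price 33.2148; hedge Δ=-0.9729, bond B=159.7076.
  t=2,j=1: stock 167.1579 → up 195.5747 (V=0.0000), down 152.1137 (V=18.0993). Price 8.7016; hedge Δ=-0.4164, bond B=78.3143.
  t=2,j=2: stock 214.9173 → up 251.4532 (V=0.0000), down 195.5747 (V=0.0000). Price 0.0000; hedge Δ=0.0000, bond B=0.0000.
  t=1,j=0: stock 142.8700 → up 167.1579 (V=8.7016), down 130.0117 (V=33.2148). Price 20.1521; hedge Δ=-0.6599, bond B=114.4336.
  t=1,j=1: stock 183.6900 → up 214.9173 (V=0.0000), down 167.1579 (V=8.7016). Price 4.1835; hedge Δ=-0.1822, bond B=37.6511.
  t=0,j=0: stock 157.0000 → up 183.6900 (V=4.1835), down 142.8700 (V=20.1521). Price 11.6998; hedge Δ=-0.3912, bond B=73.1176.
Root portfolio cost Δ·157+B reproduces V0=11.6998.

(0,0): Delta=-0.3912 Bond=73.1176
(1,0): Delta=-0.6599 Bond=114.4336
(1,1): Delta=-0.1822 Bond=37.6511
(2,0): Delta=-0.9729 Bond=159.7076
(2,1): Delta=-0.4164 Bond=78.3143
(2,2): Delta=0.0000 Bond=0.0000
(3,0): Delta=-1.0000 Bond=169.2981
(3,1): Delta=-0.9519 Bond=162.8937
(3,2): Delta=0.0000 Bond=0.0000
(3,3): Delta=0.0000 Bond=0.0000
V0=11.6998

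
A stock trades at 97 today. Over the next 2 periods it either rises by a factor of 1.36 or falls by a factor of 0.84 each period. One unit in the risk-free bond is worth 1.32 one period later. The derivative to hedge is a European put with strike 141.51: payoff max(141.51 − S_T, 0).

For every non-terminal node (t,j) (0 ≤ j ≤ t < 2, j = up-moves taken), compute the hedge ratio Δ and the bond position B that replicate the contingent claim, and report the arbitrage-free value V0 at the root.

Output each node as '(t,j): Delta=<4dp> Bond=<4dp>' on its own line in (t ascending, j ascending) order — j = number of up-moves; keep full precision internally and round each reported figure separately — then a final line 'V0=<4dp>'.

Risk-neutral probability p* = (R−d)/(u−d) = (1.32−0.84)/(1.36−0.84) = 0.9231.
At expiry t=2: V(2,0)=73.0668, V(2,1)=30.6972, V(2,2)=0.0000
Node (1,0) S=81.4800: V=(p*·30.6972+(1−p*)·73.0668)/1.32=25.7245; Δ=(30.6972−73.0668)/(110.8128−68.4432)=-1.0000; B=V−Δ·S=107.2045
Node (1,1) S=131.9200: V=(p*·0.0000+(1−p*)·30.6972)/1.32=1.7889; Δ=(0.0000−30.6972)/(179.4112−110.8128)=-0.4475; B=V−Δ·S=60.8220
Node (0,0) S=97.0000: V=(p*·1.7889+(1−p*)·25.7245)/1.32=2.7501; Δ=(1.7889−25.7245)/(131.9200−81.4800)=-0.4745; B=V−Δ·S=48.7802
Self-financing check: at every node Δ·S+B equals the discounted successor values.

(0,0): Delta=-0.4745 Bond=48.7802
(1,0): Delta=-1.0000 Bond=107.2045
(1,1): Delta=-0.4475 Bond=60.8220
V0=2.7501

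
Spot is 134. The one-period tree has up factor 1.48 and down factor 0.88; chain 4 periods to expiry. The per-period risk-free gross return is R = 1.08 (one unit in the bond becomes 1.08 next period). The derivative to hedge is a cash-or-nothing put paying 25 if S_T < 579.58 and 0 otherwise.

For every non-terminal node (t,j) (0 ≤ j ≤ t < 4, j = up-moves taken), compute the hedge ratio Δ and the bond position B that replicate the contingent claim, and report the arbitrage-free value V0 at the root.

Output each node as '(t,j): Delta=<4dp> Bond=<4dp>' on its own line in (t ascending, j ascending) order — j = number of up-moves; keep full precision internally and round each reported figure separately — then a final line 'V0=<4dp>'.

The replicating-portfolio and risk-neutral prices coincide; use p* = (1.08−0.88)/(1.48−0.88) = 0.3333 for the latter.
At expiry t=4: V(4,0)=25.0000, V(4,1)=25.0000, V(4,2)=25.0000, V(4,3)=25.0000, V(4,4)=0.0000
(3,0): S=91.3172. Δ = (V_up−V_dn)/(S_up−S_dn) = (25.0000−25.0000)/(135.1495−80.3592) = 0.0000. V = [p*·25.0000 + (1−p*)·25.0000]/1.08 = 23.1481. B = V − Δ·S = 23.1481.
(3,1): S=153.5790. Δ = (V_up−V_dn)/(S_up−S_dn) = (25.0000−25.0000)/(227.2969−135.1495) = 0.0000. V = [p*·25.0000 + (1−p*)·25.0000]/1.08 = 23.1481. B = V − Δ·S = 23.1481.
(3,2): S=258.2920. Δ = (V_up−V_dn)/(S_up−S_dn) = (25.0000−25.0000)/(382.2721−227.2969) = 0.0000. V = [p*·25.0000 + (1−p*)·25.0000]/1.08 = 23.1481. B = V − Δ·S = 23.1481.
(3,3): S=434.4001. Δ = (V_up−V_dn)/(S_up−S_dn) = (0.0000−25.0000)/(642.9122−382.2721) = -0.0959. V = [p*·0.0000 + (1−p*)·25.0000]/1.08 = 15.4321. B = V − Δ·S = 57.0988.
(2,0): S=103.7696. Δ = (V_up−V_dn)/(S_up−S_dn) = (23.1481−23.1481)/(153.5790−91.3172) = 0.0000. V = [p*·23.1481 + (1−p*)·23.1481]/1.08 = 21.4335. B = V − Δ·S = 21.4335.
(2,1): S=174.5216. Δ = (V_up−V_dn)/(S_up−S_dn) = (23.1481−23.1481)/(258.2920−153.5790) = 0.0000. V = [p*·23.1481 + (1−p*)·23.1481]/1.08 = 21.4335. B = V − Δ·S = 21.4335.
(2,2): S=293.5136. Δ = (V_up−V_dn)/(S_up−S_dn) = (15.4321−23.1481)/(434.4001−258.2920) = -0.0438. V = [p*·15.4321 + (1−p*)·23.1481]/1.08 = 19.0520. B = V − Δ·S = 31.9121.
(1,0): S=117.9200. Δ = (V_up−V_dn)/(S_up−S_dn) = (21.4335−21.4335)/(174.5216−103.7696) = 0.0000. V = [p*·21.4335 + (1−p*)·21.4335]/1.08 = 19.8458. B = V − Δ·S = 19.8458.
(1,1): S=198.3200. Δ = (V_up−V_dn)/(S_up−S_dn) = (19.0520−21.4335)/(293.5136−174.5216) = -0.0200. V = [p*·19.0520 + (1−p*)·21.4335]/1.08 = 19.1108. B = V − Δ·S = 23.0799.
(0,0): S=134.0000. Δ = (V_up−V_dn)/(S_up−S_dn) = (19.1108−19.8458)/(198.3200−117.9200) = -0.0091. V = [p*·19.1108 + (1−p*)·19.8458]/1.08 = 18.1489. B = V − Δ·S = 19.3739.
Self-financing check: at every node Δ·S+B equals the discounted successor values.

(0,0): Delta=-0.0091 Bond=19.3739
(1,0): Delta=0.0000 Bond=19.8458
(1,1): Delta=-0.0200 Bond=23.0799
(2,0): Delta=0.0000 Bond=21.4335
(2,1): Delta=0.0000 Bond=21.4335
(2,2): Delta=-0.0438 Bond=31.9121
(3,0): Delta=0.0000 Bond=23.1481
(3,1): Delta=0.0000 Bond=23.1481
(3,2): Delta=0.0000 Bond=23.1481
(3,3): Delta=-0.0959 Bond=57.0988
V0=18.1489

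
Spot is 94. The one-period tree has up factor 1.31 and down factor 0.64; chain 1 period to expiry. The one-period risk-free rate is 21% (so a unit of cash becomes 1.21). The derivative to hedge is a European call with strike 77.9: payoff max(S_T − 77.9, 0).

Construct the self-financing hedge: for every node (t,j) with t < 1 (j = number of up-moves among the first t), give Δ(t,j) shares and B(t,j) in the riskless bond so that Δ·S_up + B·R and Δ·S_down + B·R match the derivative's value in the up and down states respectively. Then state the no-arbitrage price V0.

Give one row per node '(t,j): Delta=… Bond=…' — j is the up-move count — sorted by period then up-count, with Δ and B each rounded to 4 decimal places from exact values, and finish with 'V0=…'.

(0,0): Delta=0.7183 Bond=-35.7143
V0=31.8081

No-arbitrage ⇒ martingale measure with p* = (R−d)/(u−d) = 0.8507.
At expiry t=1: V(1,0)=0.0000, V(1,1)=45.2400
Node (0,0) S=94.0000: V=(p*·45.2400+(1−p*)·0.0000)/1.21=31.8081; Δ=(45.2400−0.0000)/(123.1400−60.1600)=0.7183; B=V−Δ·S=-35.7143
Root portfolio cost Δ·94+B reproduces V0=31.8081.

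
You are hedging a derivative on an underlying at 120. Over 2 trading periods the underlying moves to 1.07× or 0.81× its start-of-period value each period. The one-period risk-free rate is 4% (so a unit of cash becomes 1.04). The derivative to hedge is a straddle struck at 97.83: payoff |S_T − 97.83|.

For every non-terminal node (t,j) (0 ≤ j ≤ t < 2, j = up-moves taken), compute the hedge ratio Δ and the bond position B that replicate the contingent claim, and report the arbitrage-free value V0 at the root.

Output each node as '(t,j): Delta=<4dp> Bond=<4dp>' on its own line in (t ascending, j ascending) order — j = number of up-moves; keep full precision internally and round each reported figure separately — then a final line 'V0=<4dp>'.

Under the risk-neutral measure, an up-move has probability p* = (R−d)/(u−d) = 0.8846 and values discount at R = 1.04.
Terminal payoffs: V(2,0)=19.0980, V(2,1)=6.1740, V(2,2)=39.5580
  t=1,j=0: stock 97.2000 → up 104.0040 (V=6.1740), down 78.7320 (V=19.0980). Price 7.3704; hedge Δ=-0.5114, bond B=57.0781.
  t=1,j=1: stock 128.4000 → up 137.3880 (V=39.5580), down 104.0040 (V=6.1740). Price 34.3327; hedge Δ=1.0000, bond B=-94.0673.
  t=0,j=0: stock 120.0000 → up 128.4000 (V=34.3327), down 97.2000 (V=7.3704). Price 30.0208; hedge Δ=0.8642, bond B=-73.6802.
Each (Δ,B) replicates both successor values, so the strategy is self-financing and V0 is arbitrage-free.

(0,0): Delta=0.8642 Bond=-73.6802
(1,0): Delta=-0.5114 Bond=57.0781
(1,1): Delta=1.0000 Bond=-94.0673
V0=30.0208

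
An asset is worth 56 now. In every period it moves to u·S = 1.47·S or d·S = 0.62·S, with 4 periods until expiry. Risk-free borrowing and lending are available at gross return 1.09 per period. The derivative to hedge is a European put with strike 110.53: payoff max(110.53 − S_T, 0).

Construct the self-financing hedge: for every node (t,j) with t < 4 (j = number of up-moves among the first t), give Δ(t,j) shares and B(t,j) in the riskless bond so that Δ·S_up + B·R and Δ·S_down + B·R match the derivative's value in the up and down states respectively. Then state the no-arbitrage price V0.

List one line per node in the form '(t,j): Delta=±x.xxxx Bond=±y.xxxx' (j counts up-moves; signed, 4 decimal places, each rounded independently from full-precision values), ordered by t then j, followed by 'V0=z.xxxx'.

Since d<R<u, set p* = (R−d)/(u−d) = 0.5529; price each node as the discounted p*-expectation of its children.
At expiry t=4: V(4,0)=102.2553, V(4,1)=90.9108, V(4,2)=64.0136, V(4,3)=0.2411, V(4,4)=0.0000
  t=3,j=0: stock 13.3464 → up 19.6192 (V=90.9108), down 8.2747 (V=102.2553). Price 88.0573; hedge Δ=-1.0000, bond B=101.4037.
  t=3,j=1: stock 31.6438 → up 46.5164 (V=64.0136), down 19.6192 (V=90.9108). Price 69.7599; hedge Δ=-1.0000, bond B=101.4037.
  t=3,j=2: stock 75.0264 → up 110.2889 (V=0.2411), down 46.5164 (V=64.0136). Price 26.3772; hedge Δ=-1.0000, bond B=101.4037.
  t=3,j=3: stock 177.8853 → up 261.4914 (V=0.0000), down 110.2889 (V=0.2411). Price 0.0989; hedge Δ=-0.0016, bond B=0.3826.
  t=2,j=0: stock 21.5264 → up 31.6438 (V=69.7599), down 13.3464 (V=88.0573). Price 71.5045; hedge Δ=-1.0000, bond B=93.0309.
  t=2,j=1: stock 51.0384 → up 75.0264 (V=26.3772), down 31.6438 (V=69.7599). Price 41.9925; hedge Δ=-1.0000, bond B=93.0309.
  t=2,j=2: stock 121.0104 → up 177.8853 (V=0.0989), down 75.0264 (V=26.3772). Price 10.8687; hedge Δ=-0.2555, bond B=41.7844.
  t=1,j=0: stock 34.7200 → up 51.0384 (V=41.9925), down 21.5264 (V=71.5045). Price 50.6294; hedge Δ=-1.0000, bond B=85.3494.
  t=1,j=1: stock 82.3200 → up 121.0104 (V=10.8687), down 51.0384 (V=41.9925). Price 22.7366; hedge Δ=-0.4448, bond B=59.3528.
  t=0,j=0: stock 56.0000 → up 82.3200 (V=22.7366), down 34.7200 (V=50.6294). Price 32.2994; hedge Δ=-0.5860, bond B=65.1145.
The time-0 hedge costs 32.2994, which is the no-arbitrage price.

(0,0): Delta=-0.5860 Bond=65.1145
(1,0): Delta=-1.0000 Bond=85.3494
(1,1): Delta=-0.4448 Bond=59.3528
(2,0): Delta=-1.0000 Bond=93.0309
(2,1): Delta=-1.0000 Bond=93.0309
(2,2): Delta=-0.2555 Bond=41.7844
(3,0): Delta=-1.0000 Bond=101.4037
(3,1): Delta=-1.0000 Bond=101.4037
(3,2): Delta=-1.0000 Bond=101.4037
(3,3): Delta=-0.0016 Bond=0.3826
V0=32.2994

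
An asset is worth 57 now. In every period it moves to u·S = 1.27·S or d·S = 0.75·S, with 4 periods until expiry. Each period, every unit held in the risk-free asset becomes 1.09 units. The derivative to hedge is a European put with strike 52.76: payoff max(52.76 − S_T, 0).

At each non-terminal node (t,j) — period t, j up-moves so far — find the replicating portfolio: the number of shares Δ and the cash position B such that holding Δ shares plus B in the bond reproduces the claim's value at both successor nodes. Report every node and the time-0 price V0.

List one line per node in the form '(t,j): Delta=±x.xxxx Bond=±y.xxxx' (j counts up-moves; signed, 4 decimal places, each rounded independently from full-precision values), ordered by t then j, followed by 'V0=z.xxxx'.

(0,0): Delta=-0.1553 Bond=11.1389
(1,0): Delta=-0.4366 Bond=24.1669
(1,1): Delta=-0.0673 Bond=5.7749
(2,0): Delta=-1.0000 Bond=44.4070
(2,1): Delta=-0.2604 Bond=16.7781
(2,2): Delta=-0.0070 Bond=0.7446
(3,0): Delta=-1.0000 Bond=48.4037
(3,1): Delta=-1.0000 Bond=48.4037
(3,2): Delta=-0.0292 Bond=2.3446
(3,3): Delta=0.0000 Bond=0.0000
V0=2.2886

Under the risk-neutral measure, an up-move has probability p* = (R−d)/(u−d) = 0.6538 and values discount at R = 1.09.
Terminal values V(4,·): V(4,0)=34.7248, V(4,1)=22.2205, V(4,2)=1.0464, V(4,3)=0.0000, V(4,4)=0.0000
Node (3,0) S=24.0469: V=(p*·22.2205+(1−p*)·34.7248)/1.09=24.3568; Δ=(22.2205−34.7248)/(30.5395−18.0352)=-1.0000; B=V−Δ·S=48.4037
Node (3,1) S=40.7194: V=(p*·1.0464+(1−p*)·22.2205)/1.09=7.6843; Δ=(1.0464−22.2205)/(51.7136−30.5395)=-1.0000; B=V−Δ·S=48.4037
Node (3,2) S=68.9515: V=(p*·0.0000+(1−p*)·1.0464)/1.09=0.3323; Δ=(0.0000−1.0464)/(87.5684−51.7136)=-0.0292; B=V−Δ·S=2.3446
Node (3,3) S=116.7578: V=(p*·0.0000+(1−p*)·0.0000)/1.09=0.0000; Δ=(0.0000−0.0000)/(148.2824−87.5684)=0.0000; B=V−Δ·S=0.0000
Node (2,0) S=32.0625: V=(p*·7.6843+(1−p*)·24.3568)/1.09=12.3445; Δ=(7.6843−24.3568)/(40.7194−24.0469)=-1.0000; B=V−Δ·S=44.4070
Node (2,1) S=54.2925: V=(p*·0.3323+(1−p*)·7.6843)/1.09=2.6397; Δ=(0.3323−7.6843)/(68.9515−40.7194)=-0.2604; B=V−Δ·S=16.7781
Node (2,2) S=91.9353: V=(p*·0.0000+(1−p*)·0.3323)/1.09=0.1055; Δ=(0.0000−0.3323)/(116.7578−68.9515)=-0.0070; B=V−Δ·S=0.7446
Node (1,0) S=42.7500: V=(p*·2.6397+(1−p*)·12.3445)/1.09=5.5037; Δ=(2.6397−12.3445)/(54.2925−32.0625)=-0.4366; B=V−Δ·S=24.1669
Node (1,1) S=72.3900: V=(p*·0.1055+(1−p*)·2.6397)/1.09=0.9016; Δ=(0.1055−2.6397)/(91.9353−54.2925)=-0.0673; B=V−Δ·S=5.7749
Node (0,0) S=57.0000: V=(p*·0.9016+(1−p*)·5.5037)/1.09=2.2886; Δ=(0.9016−5.5037)/(72.3900−42.7500)=-0.1553; B=V−Δ·S=11.1389
Check: Δ(0,0)·S0 + B(0,0) = 2.2886 = V0.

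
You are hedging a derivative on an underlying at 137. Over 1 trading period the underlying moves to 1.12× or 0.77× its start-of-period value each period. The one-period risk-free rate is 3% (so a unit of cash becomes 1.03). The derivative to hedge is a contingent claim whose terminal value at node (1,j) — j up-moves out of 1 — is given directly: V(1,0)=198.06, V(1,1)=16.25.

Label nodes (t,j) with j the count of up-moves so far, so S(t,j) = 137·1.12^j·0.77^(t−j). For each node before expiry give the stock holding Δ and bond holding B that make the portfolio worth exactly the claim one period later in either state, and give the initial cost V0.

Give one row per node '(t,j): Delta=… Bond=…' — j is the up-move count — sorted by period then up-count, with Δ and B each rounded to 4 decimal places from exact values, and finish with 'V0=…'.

(0,0): Delta=-3.7917 Bond=580.6233
V0=61.1662

The replicating-portfolio and risk-neutral prices coincide; use p* = (1.03−0.77)/(1.12−0.77) = 0.7429 for the latter.
At expiry t=1: V(1,0)=198.0600, V(1,1)=16.2500
  t=0,j=0: stock 137.0000 → up 153.4400 (V=16.2500), down 105.4900 (V=198.0600). Price 61.1662; hedge Δ=-3.7917, bond B=580.6233.
Root portfolio cost Δ·137+B reproduces V0=61.1662.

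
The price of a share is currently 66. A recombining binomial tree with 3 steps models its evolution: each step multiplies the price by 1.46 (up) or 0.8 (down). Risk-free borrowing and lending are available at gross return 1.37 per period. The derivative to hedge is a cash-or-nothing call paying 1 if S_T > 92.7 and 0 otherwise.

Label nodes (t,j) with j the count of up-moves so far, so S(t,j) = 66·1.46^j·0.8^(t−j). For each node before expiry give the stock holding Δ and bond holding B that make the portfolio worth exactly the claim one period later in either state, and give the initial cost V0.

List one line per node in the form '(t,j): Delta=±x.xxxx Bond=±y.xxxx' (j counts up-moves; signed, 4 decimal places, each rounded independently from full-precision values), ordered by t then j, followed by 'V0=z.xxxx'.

(0,0): Delta=0.0029 Bond=0.1790
(1,0): Delta=0.0181 Bond=-0.5577
(1,1): Delta=0.0016 Bond=0.3721
(2,0): Delta=0.0000 Bond=0.0000
(2,1): Delta=0.0197 Bond=-0.8848
(2,2): Delta=0.0000 Bond=0.7299
V0=0.3692

Since d<R<u, set p* = (R−d)/(u−d) = 0.8636; price each node as the discounted p*-expectation of its children.
Terminal payoffs: V(3,0)=0.0000, V(3,1)=0.0000, V(3,2)=1.0000, V(3,3)=1.0000
(2,0): S=42.2400. Δ = (V_up−V_dn)/(S_up−S_dn) = (0.0000−0.0000)/(61.6704−33.7920) = 0.0000. V = [p*·0.0000 + (1−p*)·0.0000]/1.37 = 0.0000. B = V − Δ·S = 0.0000.
(2,1): S=77.0880. Δ = (V_up−V_dn)/(S_up−S_dn) = (1.0000−0.0000)/(112.5485−61.6704) = 0.0197. V = [p*·1.0000 + (1−p*)·0.0000]/1.37 = 0.6304. B = V − Δ·S = -0.8848.
(2,2): S=140.6856. Δ = (V_up−V_dn)/(S_up−S_dn) = (1.0000−1.0000)/(205.4010−112.5485) = 0.0000. V = [p*·1.0000 + (1−p*)·1.0000]/1.37 = 0.7299. B = V − Δ·S = 0.7299.
(1,0): S=52.8000. Δ = (V_up−V_dn)/(S_up−S_dn) = (0.6304−0.0000)/(77.0880−42.2400) = 0.0181. V = [p*·0.6304 + (1−p*)·0.0000]/1.37 = 0.3974. B = V − Δ·S = -0.5577.
(1,1): S=96.3600. Δ = (V_up−V_dn)/(S_up−S_dn) = (0.7299−0.6304)/(140.6856−77.0880) = 0.0016. V = [p*·0.7299 + (1−p*)·0.6304]/1.37 = 0.5229. B = V − Δ·S = 0.3721.
(0,0): S=66.0000. Δ = (V_up−V_dn)/(S_up−S_dn) = (0.5229−0.3974)/(96.3600−52.8000) = 0.0029. V = [p*·0.5229 + (1−p*)·0.3974]/1.37 = 0.3692. B = V − Δ·S = 0.1790.
Check: Δ(0,0)·S0 + B(0,0) = 0.3692 = V0.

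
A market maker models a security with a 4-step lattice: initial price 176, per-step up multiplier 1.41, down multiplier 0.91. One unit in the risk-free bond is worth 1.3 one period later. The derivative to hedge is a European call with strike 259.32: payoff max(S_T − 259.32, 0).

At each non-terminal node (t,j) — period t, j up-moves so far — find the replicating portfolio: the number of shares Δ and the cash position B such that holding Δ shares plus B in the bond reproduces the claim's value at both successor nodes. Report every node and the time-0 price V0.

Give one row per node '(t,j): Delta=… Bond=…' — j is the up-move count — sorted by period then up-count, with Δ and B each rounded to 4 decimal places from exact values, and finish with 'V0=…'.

(0,0): Delta=0.9540 Bond=-81.7419
(1,0): Delta=0.7929 Bond=-80.4651
(1,1): Delta=0.9833 Bond=-113.5412
(2,0): Delta=0.2506 Bond=-25.5669
(2,1): Delta=0.8916 Bond=-126.8973
(2,2): Delta=1.0000 Bond=-153.4438
(3,0): Delta=0.0000 Bond=0.0000
(3,1): Delta=0.2962 Bond=-42.6116
(3,2): Delta=1.0000 Bond=-199.4769
(3,3): Delta=1.0000 Bond=-199.4769
V0=86.1597

The replicating-portfolio and risk-neutral prices coincide; use p* = (1.3−0.91)/(1.41−0.91) = 0.7800 for the latter.
At expiry t=4: V(4,0)=0.0000, V(4,1)=0.0000, V(4,2)=30.4368, V(4,3)=189.6439, V(4,4)=436.3273
(3,0): S=132.6285. Δ = (V_up−V_dn)/(S_up−S_dn) = (0.0000−0.0000)/(187.0062−120.6919) = 0.0000. V = [p*·0.0000 + (1−p*)·0.0000]/1.3 = 0.0000. B = V − Δ·S = 0.0000.
(3,1): S=205.5013. Δ = (V_up−V_dn)/(S_up−S_dn) = (30.4368−0.0000)/(289.7568−187.0062) = 0.2962. V = [p*·30.4368 + (1−p*)·0.0000]/1.3 = 18.2621. B = V − Δ·S = -42.6116.
(3,2): S=318.4141. Δ = (V_up−V_dn)/(S_up−S_dn) = (189.6439−30.4368)/(448.9639−289.7568) = 1.0000. V = [p*·189.6439 + (1−p*)·30.4368]/1.3 = 118.9372. B = V − Δ·S = -199.4769.
(3,3): S=493.3669. Δ = (V_up−V_dn)/(S_up−S_dn) = (436.3273−189.6439)/(695.6473−448.9639) = 1.0000. V = [p*·436.3273 + (1−p*)·189.6439]/1.3 = 293.8900. B = V − Δ·S = -199.4769.
(2,0): S=145.7456. Δ = (V_up−V_dn)/(S_up−S_dn) = (18.2621−0.0000)/(205.5013−132.6285) = 0.2506. V = [p*·18.2621 + (1−p*)·0.0000]/1.3 = 10.9573. B = V − Δ·S = -25.5669.
(2,1): S=225.8256. Δ = (V_up−V_dn)/(S_up−S_dn) = (118.9372−18.2621)/(318.4141−205.5013) = 0.8916. V = [p*·118.9372 + (1−p*)·18.2621]/1.3 = 74.4528. B = V − Δ·S = -126.8973.
(2,2): S=349.9056. Δ = (V_up−V_dn)/(S_up−S_dn) = (293.8900−118.9372)/(493.3669−318.4141) = 1.0000. V = [p*·293.8900 + (1−p*)·118.9372]/1.3 = 196.4618. B = V − Δ·S = -153.4438.
(1,0): S=160.1600. Δ = (V_up−V_dn)/(S_up−S_dn) = (74.4528−10.9573)/(225.8256−145.7456) = 0.7929. V = [p*·74.4528 + (1−p*)·10.9573]/1.3 = 46.5260. B = V − Δ·S = -80.4651.
(1,1): S=248.1600. Δ = (V_up−V_dn)/(S_up−S_dn) = (196.4618−74.4528)/(349.9056−225.8256) = 0.9833. V = [p*·196.4618 + (1−p*)·74.4528]/1.3 = 130.4768. B = V − Δ·S = -113.5412.
(0,0): S=176.0000. Δ = (V_up−V_dn)/(S_up−S_dn) = (130.4768−46.5260)/(248.1600−160.1600) = 0.9540. V = [p*·130.4768 + (1−p*)·46.5260]/1.3 = 86.1597. B = V − Δ·S = -81.7419.
Root portfolio cost Δ·176+B reproduces V0=86.1597.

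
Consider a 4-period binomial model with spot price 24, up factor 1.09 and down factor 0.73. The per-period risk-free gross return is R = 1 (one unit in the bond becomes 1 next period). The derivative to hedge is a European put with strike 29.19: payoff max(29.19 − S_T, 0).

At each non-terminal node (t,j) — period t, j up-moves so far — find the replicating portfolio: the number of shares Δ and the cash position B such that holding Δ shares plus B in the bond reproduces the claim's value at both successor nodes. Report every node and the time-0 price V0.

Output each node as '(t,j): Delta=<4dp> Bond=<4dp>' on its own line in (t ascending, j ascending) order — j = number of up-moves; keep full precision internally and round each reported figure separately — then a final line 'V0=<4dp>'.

(0,0): Delta=-0.7711 Bond=25.1796
(1,0): Delta=-1.0000 Bond=29.1900
(1,1): Delta=-0.7200 Bond=23.8428
(2,0): Delta=-1.0000 Bond=29.1900
(2,1): Delta=-1.0000 Bond=29.1900
(2,2): Delta=-0.6575 Bond=22.0604
(3,0): Delta=-1.0000 Bond=29.1900
(3,1): Delta=-1.0000 Bond=29.1900
(3,2): Delta=-1.0000 Bond=29.1900
(3,3): Delta=-0.5810 Bond=19.6839
V0=6.6733

The replicating-portfolio and risk-neutral prices coincide; use p* = (1−0.73)/(1.09−0.73) = 0.7500 for the latter.
Terminal values V(4,·): V(4,0)=22.3744, V(4,1)=19.0133, V(4,2)=13.9947, V(4,3)=6.5011, V(4,4)=0.0000
(3,0): S=9.3364. Δ = (V_up−V_dn)/(S_up−S_dn) = (19.0133−22.3744)/(10.1767−6.8156) = -1.0000. V = [p*·19.0133 + (1−p*)·22.3744]/1 = 19.8536. B = V − Δ·S = 29.1900.
(3,1): S=13.9407. Δ = (V_up−V_dn)/(S_up−S_dn) = (13.9947−19.0133)/(15.1953−10.1767) = -1.0000. V = [p*·13.9947 + (1−p*)·19.0133]/1 = 15.2493. B = V − Δ·S = 29.1900.
(3,2): S=20.8155. Δ = (V_up−V_dn)/(S_up−S_dn) = (6.5011−13.9947)/(22.6889−15.1953) = -1.0000. V = [p*·6.5011 + (1−p*)·13.9947]/1 = 8.3745. B = V − Δ·S = 29.1900.
(3,3): S=31.0807. Δ = (V_up−V_dn)/(S_up−S_dn) = (0.0000−6.5011)/(33.8780−22.6889) = -0.5810. V = [p*·0.0000 + (1−p*)·6.5011]/1 = 1.6253. B = V − Δ·S = 19.6839.
(2,0): S=12.7896. Δ = (V_up−V_dn)/(S_up−S_dn) = (15.2493−19.8536)/(13.9407−9.3364) = -1.0000. V = [p*·15.2493 + (1−p*)·19.8536]/1 = 16.4004. B = V − Δ·S = 29.1900.
(2,1): S=19.0968. Δ = (V_up−V_dn)/(S_up−S_dn) = (8.3745−15.2493)/(20.8155−13.9407) = -1.0000. V = [p*·8.3745 + (1−p*)·15.2493]/1 = 10.0932. B = V − Δ·S = 29.1900.
(2,2): S=28.5144. Δ = (V_up−V_dn)/(S_up−S_dn) = (1.6253−8.3745)/(31.0807−20.8155) = -0.6575. V = [p*·1.6253 + (1−p*)·8.3745]/1 = 3.3126. B = V − Δ·S = 22.0604.
(1,0): S=17.5200. Δ = (V_up−V_dn)/(S_up−S_dn) = (10.0932−16.4004)/(19.0968−12.7896) = -1.0000. V = [p*·10.0932 + (1−p*)·16.4004]/1 = 11.6700. B = V − Δ·S = 29.1900.
(1,1): S=26.1600. Δ = (V_up−V_dn)/(S_up−S_dn) = (3.3126−10.0932)/(28.5144−19.0968) = -0.7200. V = [p*·3.3126 + (1−p*)·10.0932]/1 = 5.0077. B = V − Δ·S = 23.8428.
(0,0): S=24.0000. Δ = (V_up−V_dn)/(S_up−S_dn) = (5.0077−11.6700)/(26.1600−17.5200) = -0.7711. V = [p*·5.0077 + (1−p*)·11.6700]/1 = 6.6733. B = V − Δ·S = 25.1796.
Root portfolio cost Δ·24+B reproduces V0=6.6733.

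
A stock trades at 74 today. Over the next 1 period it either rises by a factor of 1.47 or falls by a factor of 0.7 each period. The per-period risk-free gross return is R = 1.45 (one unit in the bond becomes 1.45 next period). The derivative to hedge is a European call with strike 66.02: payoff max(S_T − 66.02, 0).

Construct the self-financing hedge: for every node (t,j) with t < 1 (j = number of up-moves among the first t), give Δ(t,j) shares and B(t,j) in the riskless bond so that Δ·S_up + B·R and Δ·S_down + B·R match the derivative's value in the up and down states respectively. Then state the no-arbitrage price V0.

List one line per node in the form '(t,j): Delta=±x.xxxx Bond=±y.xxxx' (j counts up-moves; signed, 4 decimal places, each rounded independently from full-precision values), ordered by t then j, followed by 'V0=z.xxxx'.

(0,0): Delta=0.7504 Bond=-26.8088
V0=28.7237

Under the risk-neutral measure, an up-move has probability p* = (R−d)/(u−d) = 0.9740 and values discount at R = 1.45.
Terminal values V(1,·): V(1,0)=0.0000, V(1,1)=42.7600
  t=0,j=0: stock 74.0000 → up 108.7800 (V=42.7600), down 51.8000 (V=0.0000). Price 28.7237; hedge Δ=0.7504, bond B=-26.8088.
Self-financing check: at every node Δ·S+B equals the discounted successor values.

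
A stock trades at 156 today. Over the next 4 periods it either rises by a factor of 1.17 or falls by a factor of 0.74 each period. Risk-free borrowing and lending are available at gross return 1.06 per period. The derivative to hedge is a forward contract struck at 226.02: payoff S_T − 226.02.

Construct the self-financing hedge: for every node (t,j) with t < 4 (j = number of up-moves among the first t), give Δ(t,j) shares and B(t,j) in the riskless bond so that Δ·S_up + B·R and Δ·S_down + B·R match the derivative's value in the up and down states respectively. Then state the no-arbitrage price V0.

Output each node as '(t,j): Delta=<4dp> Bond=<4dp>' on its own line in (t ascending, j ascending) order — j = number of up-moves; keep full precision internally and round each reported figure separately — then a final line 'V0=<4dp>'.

No-arbitrage ⇒ martingale measure with p* = (R−d)/(u−d) = 0.7442.
Payoff layer (t=4): V(4,0)=-179.2409, V(4,1)=-152.0585, V(4,2)=-109.0809, V(4,3)=-41.1298, V(4,4)=66.3064
  t=3,j=0: stock 63.2149 → up 73.9615 (V=-152.0585), down 46.7791 (V=-179.2409). Price -150.0115; hedge Δ=1.0000, bond B=-213.2264.
  t=3,j=1: stock 99.9480 → up 116.9391 (V=-109.0809), down 73.9615 (V=-152.0585). Price -113.2785; hedge Δ=1.0000, bond B=-213.2264.
  t=3,j=2: stock 158.0258 → up 184.8902 (V=-41.1298), down 116.9391 (V=-109.0809). Price -55.2006; hedge Δ=1.0000, bond B=-213.2264.
  t=3,j=3: stock 249.8516 → up 292.3264 (V=66.3064), down 184.8902 (V=-41.1298). Price 36.6252; hedge Δ=1.0000, bond B=-213.2264.
  t=2,j=0: stock 85.4256 → up 99.9480 (V=-113.2785), down 63.2149 (V=-150.0115). Price -115.7314; hedge Δ=1.0000, bond B=-201.1570.
  t=2,j=1: stock 135.0648 → up 158.0258 (V=-55.2006), down 99.9480 (V=-113.2785). Price -66.0922; hedge Δ=1.0000, bond B=-201.1570.
  t=2,j=2: stock 213.5484 → up 249.8516 (V=36.6252), down 158.0258 (V=-55.2006). Price 12.3914; hedge Δ=1.0000, bond B=-201.1570.
  t=1,j=0: stock 115.4400 → up 135.0648 (V=-66.0922), down 85.4256 (V=-115.7314). Price -74.3308; hedge Δ=1.0000, bond B=-189.7708.
  t=1,j=1: stock 182.5200 → up 213.5484 (V=12.3914), down 135.0648 (V=-66.0922). Price -7.2508; hedge Δ=1.0000, bond B=-189.7708.
  t=0,j=0: stock 156.0000 → up 182.5200 (V=-7.2508), down 115.4400 (V=-74.3308). Price -23.0290; hedge Δ=1.0000, bond B=-179.0290.
The time-0 hedge costs -23.0290, which is the no-arbitrage price.

(0,0): Delta=1.0000 Bond=-179.0290
(1,0): Delta=1.0000 Bond=-189.7708
(1,1): Delta=1.0000 Bond=-189.7708
(2,0): Delta=1.0000 Bond=-201.1570
(2,1): Delta=1.0000 Bond=-201.1570
(2,2): Delta=1.0000 Bond=-201.1570
(3,0): Delta=1.0000 Bond=-213.2264
(3,1): Delta=1.0000 Bond=-213.2264
(3,2): Delta=1.0000 Bond=-213.2264
(3,3): Delta=1.0000 Bond=-213.2264
V0=-23.0290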